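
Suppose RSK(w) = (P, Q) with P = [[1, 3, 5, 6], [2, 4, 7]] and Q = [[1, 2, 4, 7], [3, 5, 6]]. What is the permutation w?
Reverse the RSK construction: for i from n down to 1, find the cell of Q containing i, remove the entry at that cell from P, and reverse-bump it up through P; the value ejected from row 1 is w(i).

Step i=7: Q has 7 at row 1, column 4; remove that cell from P, ejecting 6. So w(7) = 6. P is now [[1, 3, 5], [2, 4, 7]].
Step i=6: Q has 6 at row 2, column 3; remove 7 from row 2 of P and reverse-bump: 7 enters row 1 and ejects 5. So w(6) = 5. P is now [[1, 3, 7], [2, 4]].
Step i=5: Q has 5 at row 2, column 2; remove 4 from row 2 of P and reverse-bump: 4 enters row 1 and ejects 3. So w(5) = 3. P is now [[1, 4, 7], [2]].
Step i=4: Q has 4 at row 1, column 3; remove that cell from P, ejecting 7. So w(4) = 7. P is now [[1, 4], [2]].
Step i=3: Q has 3 at row 2, column 1; remove 2 from row 2 of P and reverse-bump: 2 enters row 1 and ejects 1. So w(3) = 1. P is now [[2, 4]].
Step i=2: Q has 2 at row 1, column 2; remove that cell from P, ejecting 4. So w(2) = 4. P is now [[2]].
Step i=1: Q has 1 at row 1, column 1; remove that cell from P, ejecting 2. So w(1) = 2. P is now [].

So w = 2 4 1 7 3 5 6.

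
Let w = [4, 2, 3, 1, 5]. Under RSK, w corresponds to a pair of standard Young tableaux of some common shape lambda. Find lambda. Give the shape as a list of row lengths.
RSK row insertion gives P = [[1, 3, 5], [2], [4]], which has shape [3, 1, 1].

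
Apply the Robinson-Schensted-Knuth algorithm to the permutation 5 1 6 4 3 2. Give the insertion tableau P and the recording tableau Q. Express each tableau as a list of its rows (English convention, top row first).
P = [[1, 2], [3, 6], [4], [5]], Q = [[1, 3], [2, 4], [5], [6]]

Insert each entry of the permutation into P by Schensted row insertion, recording in Q the position of each new cell.

Insert 5: appended to row 1. P = [[5]], Q = [[1]].
Insert 1: 1 bumps 5 from row 1; 5 starts row 2. P = [[1], [5]], Q = [[1], [2]].
Insert 6: appended to row 1. P = [[1, 6], [5]], Q = [[1, 3], [2]].
Insert 4: 4 bumps 6 from row 1; 6 appends to row 2. P = [[1, 4], [5, 6]], Q = [[1, 3], [2, 4]].
Insert 3: 3 bumps 4 from row 1; 4 bumps 5 from row 2; 5 starts row 3. P = [[1, 3], [4, 6], [5]], Q = [[1, 3], [2, 4], [5]].
Insert 2: 2 bumps 3 from row 1; 3 bumps 4 from row 2; 4 bumps 5 from row 3; 5 starts row 4. P = [[1, 2], [3, 6], [4], [5]], Q = [[1, 3], [2, 4], [5], [6]].

So P = [[1, 2], [3, 6], [4], [5]], Q = [[1, 3], [2, 4], [5], [6]].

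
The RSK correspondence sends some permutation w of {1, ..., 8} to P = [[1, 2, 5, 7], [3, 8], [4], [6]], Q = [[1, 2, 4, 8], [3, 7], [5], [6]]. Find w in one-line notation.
1 6 4 8 3 2 5 7

Reverse the RSK construction: for i from n down to 1, find the cell of Q containing i, remove the entry at that cell from P, and reverse-bump it up through P; the value ejected from row 1 is w(i).

Step i=8: Q has 8 at row 1, column 4; remove that cell from P, ejecting 7. So w(8) = 7. P is now [[1, 2, 5], [3, 8], [4], [6]].
Step i=7: Q has 7 at row 2, column 2; remove 8 from row 2 of P and reverse-bump: 8 enters row 1 and ejects 5. So w(7) = 5. P is now [[1, 2, 8], [3], [4], [6]].
Step i=6: Q has 6 at row 4, column 1; remove 6 from row 4 of P and reverse-bump: 6 enters row 3 and ejects 4; 4 enters row 2 and ejects 3; 3 enters row 1 and ejects 2. So w(6) = 2. P is now [[1, 3, 8], [4], [6]].
Step i=5: Q has 5 at row 3, column 1; remove 6 from row 3 of P and reverse-bump: 6 enters row 2 and ejects 4; 4 enters row 1 and ejects 3. So w(5) = 3. P is now [[1, 4, 8], [6]].
Step i=4: Q has 4 at row 1, column 3; remove that cell from P, ejecting 8. So w(4) = 8. P is now [[1, 4], [6]].
Step i=3: Q has 3 at row 2, column 1; remove 6 from row 2 of P and reverse-bump: 6 enters row 1 and ejects 4. So w(3) = 4. P is now [[1, 6]].
Step i=2: Q has 2 at row 1, column 2; remove that cell from P, ejecting 6. So w(2) = 6. P is now [[1]].
Step i=1: Q has 1 at row 1, column 1; remove that cell from P, ejecting 1. So w(1) = 1. P is now [].

So w = 1 6 4 8 3 2 5 7.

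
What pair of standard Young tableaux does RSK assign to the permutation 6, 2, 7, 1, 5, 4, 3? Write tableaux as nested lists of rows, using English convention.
P = [[1, 3], [2, 4], [5, 7], [6]], Q = [[1, 3], [2, 5], [4, 6], [7]]

Insert each entry of the permutation into P by Schensted row insertion, recording in Q the position of each new cell.

Insert 6: appended to row 1. P = [[6]].
Insert 2: 2 bumps 6 from row 1; 6 starts row 2. P = [[2], [6]].
Insert 7: appended to row 1. P = [[2, 7], [6]].
Insert 1: 1 bumps 2 from row 1; 2 bumps 6 from row 2; 6 starts row 3. P = [[1, 7], [2], [6]].
Insert 5: 5 bumps 7 from row 1; 7 appends to row 2. P = [[1, 5], [2, 7], [6]].
Insert 4: 4 bumps 5 from row 1; 5 bumps 7 from row 2; 7 appends to row 3. P = [[1, 4], [2, 5], [6, 7]].
Insert 3: 3 bumps 4 from row 1; 4 bumps 5 from row 2; 5 bumps 6 from row 3; 6 starts row 4. P = [[1, 3], [2, 4], [5, 7], [6]].

So P = [[1, 3], [2, 4], [5, 7], [6]], Q = [[1, 3], [2, 5], [4, 6], [7]].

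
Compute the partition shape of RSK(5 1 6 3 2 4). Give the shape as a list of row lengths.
[3, 2, 1]

Row-insert each entry into an empty tableau.

After inserting 5: P = [[5]].
After inserting 1: P = [[1], [5]].
After inserting 6: P = [[1, 6], [5]].
After inserting 3: P = [[1, 3], [5, 6]].
After inserting 2: P = [[1, 2], [3, 6], [5]].
After inserting 4: P = [[1, 2, 4], [3, 6], [5]].

The final insertion tableau P = [[1, 2, 4], [3, 6], [5]] has shape [3, 2, 1].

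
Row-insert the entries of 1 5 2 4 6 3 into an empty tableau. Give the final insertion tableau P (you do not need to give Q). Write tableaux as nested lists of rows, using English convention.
P = [[1, 2, 3, 6], [4], [5]]

Insert 1: appended to row 1. P = [[1]].
Insert 5: appended to row 1. P = [[1, 5]].
Insert 2: 2 bumps 5 from row 1; 5 starts row 2. P = [[1, 2], [5]].
Insert 4: appended to row 1. P = [[1, 2, 4], [5]].
Insert 6: appended to row 1. P = [[1, 2, 4, 6], [5]].
Insert 3: 3 bumps 4 from row 1; 4 bumps 5 from row 2; 5 starts row 3. P = [[1, 2, 3, 6], [4], [5]].

So P = [[1, 2, 3, 6], [4], [5]].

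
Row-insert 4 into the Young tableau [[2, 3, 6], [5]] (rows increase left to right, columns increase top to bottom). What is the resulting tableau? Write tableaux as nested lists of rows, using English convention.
[[2, 3, 4], [5, 6]]

In row 1, 4 replaces 6 (the leftmost entry greater than 4); 6 is bumped to row 2. 6 is appended to row 2. The new tableau is [[2, 3, 4], [5, 6]].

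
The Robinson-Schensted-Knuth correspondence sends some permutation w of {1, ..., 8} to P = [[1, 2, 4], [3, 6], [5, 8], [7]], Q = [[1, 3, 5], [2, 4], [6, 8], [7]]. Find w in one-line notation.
7 1 8 5 6 3 2 4

Reverse the RSK construction: for i from n down to 1, find the cell of Q containing i, remove the entry at that cell from P, and reverse-bump it up through P; the value ejected from row 1 is w(i).

Step i=8: Q has 8 at row 3, column 2; remove 8 from row 3 of P and reverse-bump: 8 enters row 2 and ejects 6; 6 enters row 1 and ejects 4. So w(8) = 4. P is now [[1, 2, 6], [3, 8], [5], [7]].
Step i=7: Q has 7 at row 4, column 1; remove 7 from row 4 of P and reverse-bump: 7 enters row 3 and ejects 5; 5 enters row 2 and ejects 3; 3 enters row 1 and ejects 2. So w(7) = 2. P is now [[1, 3, 6], [5, 8], [7]].
Step i=6: Q has 6 at row 3, column 1; remove 7 from row 3 of P and reverse-bump: 7 enters row 2 and ejects 5; 5 enters row 1 and ejects 3. So w(6) = 3. P is now [[1, 5, 6], [7, 8]].
Step i=5: Q has 5 at row 1, column 3; remove that cell from P, ejecting 6. So w(5) = 6. P is now [[1, 5], [7, 8]].
Step i=4: Q has 4 at row 2, column 2; remove 8 from row 2 of P and reverse-bump: 8 enters row 1 and ejects 5. So w(4) = 5. P is now [[1, 8], [7]].
Step i=3: Q has 3 at row 1, column 2; remove that cell from P, ejecting 8. So w(3) = 8. P is now [[1], [7]].
Step i=2: Q has 2 at row 2, column 1; remove 7 from row 2 of P and reverse-bump: 7 enters row 1 and ejects 1. So w(2) = 1. P is now [[7]].
Step i=1: Q has 1 at row 1, column 1; remove that cell from P, ejecting 7. So w(1) = 7. P is now [].

So w = 7 1 8 5 6 3 2 4.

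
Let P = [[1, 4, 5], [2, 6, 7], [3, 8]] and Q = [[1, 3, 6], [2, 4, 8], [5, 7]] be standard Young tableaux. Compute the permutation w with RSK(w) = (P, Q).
Reverse the RSK construction: for i from n down to 1, find the cell of Q containing i, remove the entry at that cell from P, and reverse-bump it up through P; the value ejected from row 1 is w(i).

Step i=8: Q has 8 at row 2, column 3; remove 7 from row 2 of P and reverse-bump: 7 enters row 1 and ejects 5. So w(8) = 5. P is now [[1, 4, 7], [2, 6], [3, 8]].
Step i=7: Q has 7 at row 3, column 2; remove 8 from row 3 of P and reverse-bump: 8 enters row 2 and ejects 6; 6 enters row 1 and ejects 4. So w(7) = 4. P is now [[1, 6, 7], [2, 8], [3]].
Step i=6: Q has 6 at row 1, column 3; remove that cell from P, ejecting 7. So w(6) = 7. P is now [[1, 6], [2, 8], [3]].
Step i=5: Q has 5 at row 3, column 1; remove 3 from row 3 of P and reverse-bump: 3 enters row 2 and ejects 2; 2 enters row 1 and ejects 1. So w(5) = 1. P is now [[2, 6], [3, 8]].
Step i=4: Q has 4 at row 2, column 2; remove 8 from row 2 of P and reverse-bump: 8 enters row 1 and ejects 6. So w(4) = 6. P is now [[2, 8], [3]].
Step i=3: Q has 3 at row 1, column 2; remove that cell from P, ejecting 8. So w(3) = 8. P is now [[2], [3]].
Step i=2: Q has 2 at row 2, column 1; remove 3 from row 2 of P and reverse-bump: 3 enters row 1 and ejects 2. So w(2) = 2. P is now [[3]].
Step i=1: Q has 1 at row 1, column 1; remove that cell from P, ejecting 3. So w(1) = 3. P is now [].

So w = 3 2 8 6 1 7 4 5.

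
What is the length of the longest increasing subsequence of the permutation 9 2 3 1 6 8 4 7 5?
4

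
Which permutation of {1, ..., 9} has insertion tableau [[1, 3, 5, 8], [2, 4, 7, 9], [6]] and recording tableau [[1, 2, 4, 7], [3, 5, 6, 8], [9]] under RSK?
Reverse the RSK construction: for i from n down to 1, find the cell of Q containing i, remove the entry at that cell from P, and reverse-bump it up through P; the value ejected from row 1 is w(i).

Step i=9: Q has 9 at row 3, column 1; remove 6 from row 3 of P and reverse-bump: 6 enters row 2 and ejects 4; 4 enters row 1 and ejects 3. So w(9) = 3. P is now [[1, 4, 5, 8], [2, 6, 7, 9]].
Step i=8: Q has 8 at row 2, column 4; remove 9 from row 2 of P and reverse-bump: 9 enters row 1 and ejects 8. So w(8) = 8. P is now [[1, 4, 5, 9], [2, 6, 7]].
Step i=7: Q has 7 at row 1, column 4; remove that cell from P, ejecting 9. So w(7) = 9. P is now [[1, 4, 5], [2, 6, 7]].
Step i=6: Q has 6 at row 2, column 3; remove 7 from row 2 of P and reverse-bump: 7 enters row 1 and ejects 5. So w(6) = 5. P is now [[1, 4, 7], [2, 6]].
Step i=5: Q has 5 at row 2, column 2; remove 6 from row 2 of P and reverse-bump: 6 enters row 1 and ejects 4. So w(5) = 4. P is now [[1, 6, 7], [2]].
Step i=4: Q has 4 at row 1, column 3; remove that cell from P, ejecting 7. So w(4) = 7. P is now [[1, 6], [2]].
Step i=3: Q has 3 at row 2, column 1; remove 2 from row 2 of P and reverse-bump: 2 enters row 1 and ejects 1. So w(3) = 1. P is now [[2, 6]].
Step i=2: Q has 2 at row 1, column 2; remove that cell from P, ejecting 6. So w(2) = 6. P is now [[2]].
Step i=1: Q has 1 at row 1, column 1; remove that cell from P, ejecting 2. So w(1) = 2. P is now [].

So w = 2 6 1 7 4 5 9 8 3.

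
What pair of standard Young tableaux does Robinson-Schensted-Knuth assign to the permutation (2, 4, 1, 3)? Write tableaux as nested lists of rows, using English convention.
P = [[1, 3], [2, 4]], Q = [[1, 2], [3, 4]]

Insert each entry of the permutation into P by Schensted row insertion, recording in Q the position of each new cell.

Insert 2: appended to row 1. P = [[2]].
Insert 4: appended to row 1. P = [[2, 4]].
Insert 1: 1 bumps 2 from row 1; 2 starts row 2. P = [[1, 4], [2]].
Insert 3: 3 bumps 4 from row 1; 4 appends to row 2. P = [[1, 3], [2, 4]].

So P = [[1, 3], [2, 4]], Q = [[1, 2], [3, 4]].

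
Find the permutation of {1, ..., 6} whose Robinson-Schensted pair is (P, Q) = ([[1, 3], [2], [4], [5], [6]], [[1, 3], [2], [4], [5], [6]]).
Reverse the RSK construction: for i from n down to 1, find the cell of Q containing i, remove the entry at that cell from P, and reverse-bump it up through P; the value ejected from row 1 is w(i).

Step i=6: Q has 6 at row 5, column 1; remove 6 from row 5 of P and reverse-bump: 6 enters row 4 and ejects 5; 5 enters row 3 and ejects 4; 4 enters row 2 and ejects 2; 2 enters row 1 and ejects 1. So w(6) = 1. P is now [[2, 3], [4], [5], [6]].
Step i=5: Q has 5 at row 4, column 1; remove 6 from row 4 of P and reverse-bump: 6 enters row 3 and ejects 5; 5 enters row 2 and ejects 4; 4 enters row 1 and ejects 3. So w(5) = 3. P is now [[2, 4], [5], [6]].
Step i=4: Q has 4 at row 3, column 1; remove 6 from row 3 of P and reverse-bump: 6 enters row 2 and ejects 5; 5 enters row 1 and ejects 4. So w(4) = 4. P is now [[2, 5], [6]].
Step i=3: Q has 3 at row 1, column 2; remove that cell from P, ejecting 5. So w(3) = 5. P is now [[2], [6]].
Step i=2: Q has 2 at row 2, column 1; remove 6 from row 2 of P and reverse-bump: 6 enters row 1 and ejects 2. So w(2) = 2. P is now [[6]].
Step i=1: Q has 1 at row 1, column 1; remove that cell from P, ejecting 6. So w(1) = 6. P is now [].

So w = 6 2 5 4 3 1.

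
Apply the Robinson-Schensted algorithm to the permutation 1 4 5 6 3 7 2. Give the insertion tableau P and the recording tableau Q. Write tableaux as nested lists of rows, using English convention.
P = [[1, 2, 5, 6, 7], [3], [4]], Q = [[1, 2, 3, 4, 6], [5], [7]]

Insert each entry of the permutation into P by Schensted row insertion, recording in Q the position of each new cell.

After inserting 1: P = [[1]].
After inserting 4: P = [[1, 4]].
After inserting 5: P = [[1, 4, 5]].
After inserting 6: P = [[1, 4, 5, 6]].
After inserting 3: P = [[1, 3, 5, 6], [4]].
After inserting 7: P = [[1, 3, 5, 6, 7], [4]].
After inserting 2: P = [[1, 2, 5, 6, 7], [3], [4]].

So P = [[1, 2, 5, 6, 7], [3], [4]], Q = [[1, 2, 3, 4, 6], [5], [7]].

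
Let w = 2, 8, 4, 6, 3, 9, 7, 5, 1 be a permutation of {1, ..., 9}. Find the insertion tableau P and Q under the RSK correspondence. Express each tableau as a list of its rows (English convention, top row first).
P = [[1, 3, 5, 7], [2, 6], [4, 9], [8]], Q = [[1, 2, 4, 6], [3, 7], [5, 8], [9]]

Insert each entry of the permutation into P by Schensted row insertion, recording in Q the position of each new cell.

Insert 2: appended to row 1. P = [[2]].
Insert 8: appended to row 1. P = [[2, 8]].
Insert 4: 4 bumps 8 from row 1; 8 starts row 2. P = [[2, 4], [8]].
Insert 6: appended to row 1. P = [[2, 4, 6], [8]].
Insert 3: 3 bumps 4 from row 1; 4 bumps 8 from row 2; 8 starts row 3. P = [[2, 3, 6], [4], [8]].
Insert 9: appended to row 1. P = [[2, 3, 6, 9], [4], [8]].
Insert 7: 7 bumps 9 from row 1; 9 appends to row 2. P = [[2, 3, 6, 7], [4, 9], [8]].
Insert 5: 5 bumps 6 from row 1; 6 bumps 9 from row 2; 9 appends to row 3. P = [[2, 3, 5, 7], [4, 6], [8, 9]].
Insert 1: 1 bumps 2 from row 1; 2 bumps 4 from row 2; 4 bumps 8 from row 3; 8 starts row 4. P = [[1, 3, 5, 7], [2, 6], [4, 9], [8]].

So P = [[1, 3, 5, 7], [2, 6], [4, 9], [8]], Q = [[1, 2, 4, 6], [3, 7], [5, 8], [9]].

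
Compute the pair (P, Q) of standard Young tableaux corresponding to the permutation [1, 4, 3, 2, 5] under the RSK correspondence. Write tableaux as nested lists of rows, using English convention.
Insert each entry of the permutation into P by Schensted row insertion, recording in Q the position of each new cell.

After inserting 1: P = [[1]].
After inserting 4: P = [[1, 4]].
After inserting 3: P = [[1, 3], [4]].
After inserting 2: P = [[1, 2], [3], [4]].
After inserting 5: P = [[1, 2, 5], [3], [4]].

So P = [[1, 2, 5], [3], [4]], Q = [[1, 2, 5], [3], [4]].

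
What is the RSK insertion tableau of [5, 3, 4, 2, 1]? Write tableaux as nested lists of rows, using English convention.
P = [[1, 4], [2], [3], [5]]

Insert 5: appended to row 1. P = [[5]].
Insert 3: 3 bumps 5 from row 1; 5 starts row 2. P = [[3], [5]].
Insert 4: appended to row 1. P = [[3, 4], [5]].
Insert 2: 2 bumps 3 from row 1; 3 bumps 5 from row 2; 5 starts row 3. P = [[2, 4], [3], [5]].
Insert 1: 1 bumps 2 from row 1; 2 bumps 3 from row 2; 3 bumps 5 from row 3; 5 starts row 4. P = [[1, 4], [2], [3], [5]].

So P = [[1, 4], [2], [3], [5]].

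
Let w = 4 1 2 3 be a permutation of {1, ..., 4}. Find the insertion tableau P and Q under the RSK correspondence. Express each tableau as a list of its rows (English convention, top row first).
Insert each entry of the permutation into P by Schensted row insertion, recording in Q the position of each new cell.

Insert 4: appended to row 1. P = [[4]].
Insert 1: 1 bumps 4 from row 1; 4 starts row 2. P = [[1], [4]].
Insert 2: appended to row 1. P = [[1, 2], [4]].
Insert 3: appended to row 1. P = [[1, 2, 3], [4]].

So P = [[1, 2, 3], [4]], Q = [[1, 3, 4], [2]].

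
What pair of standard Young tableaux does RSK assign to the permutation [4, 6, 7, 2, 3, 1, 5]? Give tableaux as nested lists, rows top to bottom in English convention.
Insert each entry of the permutation into P by Schensted row insertion, recording in Q the position of each new cell.

Insert 4: appended to row 1. P = [[4]], Q = [[1]].
Insert 6: appended to row 1. P = [[4, 6]], Q = [[1, 2]].
Insert 7: appended to row 1. P = [[4, 6, 7]], Q = [[1, 2, 3]].
Insert 2: 2 bumps 4 from row 1; 4 starts row 2. P = [[2, 6, 7], [4]], Q = [[1, 2, 3], [4]].
Insert 3: 3 bumps 6 from row 1; 6 appends to row 2. P = [[2, 3, 7], [4, 6]], Q = [[1, 2, 3], [4, 5]].
Insert 1: 1 bumps 2 from row 1; 2 bumps 4 from row 2; 4 starts row 3. P = [[1, 3, 7], [2, 6], [4]], Q = [[1, 2, 3], [4, 5], [6]].
Insert 5: 5 bumps 7 from row 1; 7 appends to row 2. P = [[1, 3, 5], [2, 6, 7], [4]], Q = [[1, 2, 3], [4, 5, 7], [6]].

So P = [[1, 3, 5], [2, 6, 7], [4]], Q = [[1, 2, 3], [4, 5, 7], [6]].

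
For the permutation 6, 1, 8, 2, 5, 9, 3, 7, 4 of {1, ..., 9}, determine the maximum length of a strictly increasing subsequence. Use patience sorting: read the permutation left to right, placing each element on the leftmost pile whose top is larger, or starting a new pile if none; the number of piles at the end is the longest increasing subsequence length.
4

6: new pile. tops = [6]
1: onto pile 1 (replacing 6). tops = [1]
8: new pile. tops = [1, 8]
2: onto pile 2 (replacing 8). tops = [1, 2]
5: new pile. tops = [1, 2, 5]
9: new pile. tops = [1, 2, 5, 9]
3: onto pile 3 (replacing 5). tops = [1, 2, 3, 9]
7: onto pile 4 (replacing 9). tops = [1, 2, 3, 7]
4: onto pile 4 (replacing 7). tops = [1, 2, 3, 4]

4 piles, so the longest increasing subsequence has length 4.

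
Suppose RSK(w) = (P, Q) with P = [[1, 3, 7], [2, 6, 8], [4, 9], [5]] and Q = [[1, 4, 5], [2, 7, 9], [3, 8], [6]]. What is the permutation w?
Reverse the RSK construction: for i from n down to 1, find the cell of Q containing i, remove the entry at that cell from P, and reverse-bump it up through P; the value ejected from row 1 is w(i).

Step i=9: Q has 9 at row 2, column 3; remove 8 from row 2 of P and reverse-bump: 8 enters row 1 and ejects 7. So w(9) = 7. P is now [[1, 3, 8], [2, 6], [4, 9], [5]].
Step i=8: Q has 8 at row 3, column 2; remove 9 from row 3 of P and reverse-bump: 9 enters row 2 and ejects 6; 6 enters row 1 and ejects 3. So w(8) = 3. P is now [[1, 6, 8], [2, 9], [4], [5]].
Step i=7: Q has 7 at row 2, column 2; remove 9 from row 2 of P and reverse-bump: 9 enters row 1 and ejects 8. So w(7) = 8. P is now [[1, 6, 9], [2], [4], [5]].
Step i=6: Q has 6 at row 4, column 1; remove 5 from row 4 of P and reverse-bump: 5 enters row 3 and ejects 4; 4 enters row 2 and ejects 2; 2 enters row 1 and ejects 1. So w(6) = 1. P is now [[2, 6, 9], [4], [5]].
Step i=5: Q has 5 at row 1, column 3; remove that cell from P, ejecting 9. So w(5) = 9. P is now [[2, 6], [4], [5]].
Step i=4: Q has 4 at row 1, column 2; remove that cell from P, ejecting 6. So w(4) = 6. P is now [[2], [4], [5]].
Step i=3: Q has 3 at row 3, column 1; remove 5 from row 3 of P and reverse-bump: 5 enters row 2 and ejects 4; 4 enters row 1 and ejects 2. So w(3) = 2. P is now [[4], [5]].
Step i=2: Q has 2 at row 2, column 1; remove 5 from row 2 of P and reverse-bump: 5 enters row 1 and ejects 4. So w(2) = 4. P is now [[5]].
Step i=1: Q has 1 at row 1, column 1; remove that cell from P, ejecting 5. So w(1) = 5. P is now [].

So w = 5 4 2 6 9 1 8 3 7.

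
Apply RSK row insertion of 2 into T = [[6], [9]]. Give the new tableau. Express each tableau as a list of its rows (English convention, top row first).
[[2], [6], [9]]

In row 1, 2 replaces 6 (the leftmost entry greater than 2); 6 is bumped to row 2. In row 2, 6 replaces 9 (the leftmost entry greater than 6); 9 is bumped to row 3. 9 starts a new row 3. The new tableau is [[2], [6], [9]].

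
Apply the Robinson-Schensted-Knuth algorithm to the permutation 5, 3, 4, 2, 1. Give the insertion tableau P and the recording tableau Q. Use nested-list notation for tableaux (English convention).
P = [[1, 4], [2], [3], [5]], Q = [[1, 3], [2], [4], [5]]

Insert each entry of the permutation into P by Schensted row insertion, recording in Q the position of each new cell.

Insert 5: appended to row 1. P = [[5]].
Insert 3: 3 bumps 5 from row 1; 5 starts row 2. P = [[3], [5]].
Insert 4: appended to row 1. P = [[3, 4], [5]].
Insert 2: 2 bumps 3 from row 1; 3 bumps 5 from row 2; 5 starts row 3. P = [[2, 4], [3], [5]].
Insert 1: 1 bumps 2 from row 1; 2 bumps 3 from row 2; 3 bumps 5 from row 3; 5 starts row 4. P = [[1, 4], [2], [3], [5]].

So P = [[1, 4], [2], [3], [5]], Q = [[1, 3], [2], [4], [5]].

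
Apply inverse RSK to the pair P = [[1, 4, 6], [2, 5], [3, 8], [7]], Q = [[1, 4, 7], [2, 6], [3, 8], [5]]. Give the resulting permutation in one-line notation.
Reverse the RSK construction: for i from n down to 1, find the cell of Q containing i, remove the entry at that cell from P, and reverse-bump it up through P; the value ejected from row 1 is w(i).

Step i=8: Q has 8 at row 3, column 2; remove 8 from row 3 of P and reverse-bump: 8 enters row 2 and ejects 5; 5 enters row 1 and ejects 4. So w(8) = 4. P is now [[1, 5, 6], [2, 8], [3], [7]].
Step i=7: Q has 7 at row 1, column 3; remove that cell from P, ejecting 6. So w(7) = 6. P is now [[1, 5], [2, 8], [3], [7]].
Step i=6: Q has 6 at row 2, column 2; remove 8 from row 2 of P and reverse-bump: 8 enters row 1 and ejects 5. So w(6) = 5. P is now [[1, 8], [2], [3], [7]].
Step i=5: Q has 5 at row 4, column 1; remove 7 from row 4 of P and reverse-bump: 7 enters row 3 and ejects 3; 3 enters row 2 and ejects 2; 2 enters row 1 and ejects 1. So w(5) = 1. P is now [[2, 8], [3], [7]].
Step i=4: Q has 4 at row 1, column 2; remove that cell from P, ejecting 8. So w(4) = 8. P is now [[2], [3], [7]].
Step i=3: Q has 3 at row 3, column 1; remove 7 from row 3 of P and reverse-bump: 7 enters row 2 and ejects 3; 3 enters row 1 and ejects 2. So w(3) = 2. P is now [[3], [7]].
Step i=2: Q has 2 at row 2, column 1; remove 7 from row 2 of P and reverse-bump: 7 enters row 1 and ejects 3. So w(2) = 3. P is now [[7]].
Step i=1: Q has 1 at row 1, column 1; remove that cell from P, ejecting 7. So w(1) = 7. P is now [].

So w = 7 3 2 8 1 5 6 4.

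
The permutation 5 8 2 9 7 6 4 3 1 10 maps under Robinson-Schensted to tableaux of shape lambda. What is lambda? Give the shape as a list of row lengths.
Row-insert each entry into an empty tableau.

After inserting 5: P = [[5]].
After inserting 8: P = [[5, 8]].
After inserting 2: P = [[2, 8], [5]].
After inserting 9: P = [[2, 8, 9], [5]].
After inserting 7: P = [[2, 7, 9], [5, 8]].
After inserting 6: P = [[2, 6, 9], [5, 7], [8]].
After inserting 4: P = [[2, 4, 9], [5, 6], [7], [8]].
After inserting 3: P = [[2, 3, 9], [4, 6], [5], [7], [8]].
After inserting 1: P = [[1, 3, 9], [2, 6], [4], [5], [7], [8]].
After inserting 10: P = [[1, 3, 9, 10], [2, 6], [4], [5], [7], [8]].

The final insertion tableau P = [[1, 3, 9, 10], [2, 6], [4], [5], [7], [8]] has shape [4, 2, 1, 1, 1, 1].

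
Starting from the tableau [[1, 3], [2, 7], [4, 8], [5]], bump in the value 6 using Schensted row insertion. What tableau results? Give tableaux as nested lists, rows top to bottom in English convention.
[[1, 3, 6], [2, 7], [4, 8], [5]]

6 is larger than every entry of row 1, so it is appended to row 1. The new tableau is [[1, 3, 6], [2, 7], [4, 8], [5]].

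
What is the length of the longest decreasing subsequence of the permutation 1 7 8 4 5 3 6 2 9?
4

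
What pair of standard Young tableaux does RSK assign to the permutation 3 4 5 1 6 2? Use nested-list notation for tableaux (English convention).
Insert each entry of the permutation into P by Schensted row insertion, recording in Q the position of each new cell.

Insert 3: appended to row 1. P = [[3]].
Insert 4: appended to row 1. P = [[3, 4]].
Insert 5: appended to row 1. P = [[3, 4, 5]].
Insert 1: 1 bumps 3 from row 1; 3 starts row 2. P = [[1, 4, 5], [3]].
Insert 6: appended to row 1. P = [[1, 4, 5, 6], [3]].
Insert 2: 2 bumps 4 from row 1; 4 appends to row 2. P = [[1, 2, 5, 6], [3, 4]].

So P = [[1, 2, 5, 6], [3, 4]], Q = [[1, 2, 3, 5], [4, 6]].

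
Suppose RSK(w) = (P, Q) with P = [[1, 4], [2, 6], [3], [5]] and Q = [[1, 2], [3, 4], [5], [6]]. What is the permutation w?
Reverse the RSK construction: for i from n down to 1, find the cell of Q containing i, remove the entry at that cell from P, and reverse-bump it up through P; the value ejected from row 1 is w(i).

Step i=6: Q has 6 at row 4, column 1; remove 5 from row 4 of P and reverse-bump: 5 enters row 3 and ejects 3; 3 enters row 2 and ejects 2; 2 enters row 1 and ejects 1. So w(6) = 1. P is now [[2, 4], [3, 6], [5]].
Step i=5: Q has 5 at row 3, column 1; remove 5 from row 3 of P and reverse-bump: 5 enters row 2 and ejects 3; 3 enters row 1 and ejects 2. So w(5) = 2. P is now [[3, 4], [5, 6]].
Step i=4: Q has 4 at row 2, column 2; remove 6 from row 2 of P and reverse-bump: 6 enters row 1 and ejects 4. So w(4) = 4. P is now [[3, 6], [5]].
Step i=3: Q has 3 at row 2, column 1; remove 5 from row 2 of P and reverse-bump: 5 enters row 1 and ejects 3. So w(3) = 3. P is now [[5, 6]].
Step i=2: Q has 2 at row 1, column 2; remove that cell from P, ejecting 6. So w(2) = 6. P is now [[5]].
Step i=1: Q has 1 at row 1, column 1; remove that cell from P, ejecting 5. So w(1) = 5. P is now [].

So w = 5 6 3 4 2 1.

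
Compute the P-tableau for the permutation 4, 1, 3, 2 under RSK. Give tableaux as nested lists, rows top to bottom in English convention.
After inserting 4: P = [[4]].
After inserting 1: P = [[1], [4]].
After inserting 3: P = [[1, 3], [4]].
After inserting 2: P = [[1, 2], [3], [4]].

So P = [[1, 2], [3], [4]].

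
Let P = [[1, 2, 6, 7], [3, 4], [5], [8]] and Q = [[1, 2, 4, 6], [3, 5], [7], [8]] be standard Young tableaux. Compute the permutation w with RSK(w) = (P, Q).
3 5 1 8 6 7 4 2

Reverse the RSK construction: for i from n down to 1, find the cell of Q containing i, remove the entry at that cell from P, and reverse-bump it up through P; the value ejected from row 1 is w(i).

Step i=8: Q has 8 at row 4, column 1; remove 8 from row 4 of P and reverse-bump: 8 enters row 3 and ejects 5; 5 enters row 2 and ejects 4; 4 enters row 1 and ejects 2. So w(8) = 2. P is now [[1, 4, 6, 7], [3, 5], [8]].
Step i=7: Q has 7 at row 3, column 1; remove 8 from row 3 of P and reverse-bump: 8 enters row 2 and ejects 5; 5 enters row 1 and ejects 4. So w(7) = 4. P is now [[1, 5, 6, 7], [3, 8]].
Step i=6: Q has 6 at row 1, column 4; remove that cell from P, ejecting 7. So w(6) = 7. P is now [[1, 5, 6], [3, 8]].
Step i=5: Q has 5 at row 2, column 2; remove 8 from row 2 of P and reverse-bump: 8 enters row 1 and ejects 6. So w(5) = 6. P is now [[1, 5, 8], [3]].
Step i=4: Q has 4 at row 1, column 3; remove that cell from P, ejecting 8. So w(4) = 8. P is now [[1, 5], [3]].
Step i=3: Q has 3 at row 2, column 1; remove 3 from row 2 of P and reverse-bump: 3 enters row 1 and ejects 1. So w(3) = 1. P is now [[3, 5]].
Step i=2: Q has 2 at row 1, column 2; remove that cell from P, ejecting 5. So w(2) = 5. P is now [[3]].
Step i=1: Q has 1 at row 1, column 1; remove that cell from P, ejecting 3. So w(1) = 3. P is now [].

So w = 3 5 1 8 6 7 4 2.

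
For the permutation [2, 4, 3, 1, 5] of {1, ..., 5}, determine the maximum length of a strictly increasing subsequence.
3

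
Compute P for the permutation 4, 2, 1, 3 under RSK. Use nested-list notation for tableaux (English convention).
Insert 4: appended to row 1. P = [[4]].
Insert 2: 2 bumps 4 from row 1; 4 starts row 2. P = [[2], [4]].
Insert 1: 1 bumps 2 from row 1; 2 bumps 4 from row 2; 4 starts row 3. P = [[1], [2], [4]].
Insert 3: appended to row 1. P = [[1, 3], [2], [4]].

So P = [[1, 3], [2], [4]].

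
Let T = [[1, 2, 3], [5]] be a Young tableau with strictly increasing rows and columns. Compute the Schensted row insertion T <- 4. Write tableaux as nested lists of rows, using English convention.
4 is larger than every entry of row 1, so it is appended to row 1. The new tableau is [[1, 2, 3, 4], [5]].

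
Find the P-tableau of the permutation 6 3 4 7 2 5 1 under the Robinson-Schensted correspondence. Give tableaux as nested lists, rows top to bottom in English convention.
Insert 6: appended to row 1. P = [[6]].
Insert 3: 3 bumps 6 from row 1; 6 starts row 2. P = [[3], [6]].
Insert 4: appended to row 1. P = [[3, 4], [6]].
Insert 7: appended to row 1. P = [[3, 4, 7], [6]].
Insert 2: 2 bumps 3 from row 1; 3 bumps 6 from row 2; 6 starts row 3. P = [[2, 4, 7], [3], [6]].
Insert 5: 5 bumps 7 from row 1; 7 appends to row 2. P = [[2, 4, 5], [3, 7], [6]].
Insert 1: 1 bumps 2 from row 1; 2 bumps 3 from row 2; 3 bumps 6 from row 3; 6 starts row 4. P = [[1, 4, 5], [2, 7], [3], [6]].

So P = [[1, 4, 5], [2, 7], [3], [6]].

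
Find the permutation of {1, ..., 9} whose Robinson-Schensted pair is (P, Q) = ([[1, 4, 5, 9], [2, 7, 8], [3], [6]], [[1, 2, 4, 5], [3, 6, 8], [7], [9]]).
6 7 3 8 9 4 2 5 1

Reverse the RSK construction: for i from n down to 1, find the cell of Q containing i, remove the entry at that cell from P, and reverse-bump it up through P; the value ejected from row 1 is w(i).

Step i=9: Q has 9 at row 4, column 1; remove 6 from row 4 of P and reverse-bump: 6 enters row 3 and ejects 3; 3 enters row 2 and ejects 2; 2 enters row 1 and ejects 1. So w(9) = 1. P is now [[2, 4, 5, 9], [3, 7, 8], [6]].
Step i=8: Q has 8 at row 2, column 3; remove 8 from row 2 of P and reverse-bump: 8 enters row 1 and ejects 5. So w(8) = 5. P is now [[2, 4, 8, 9], [3, 7], [6]].
Step i=7: Q has 7 at row 3, column 1; remove 6 from row 3 of P and reverse-bump: 6 enters row 2 and ejects 3; 3 enters row 1 and ejects 2. So w(7) = 2. P is now [[3, 4, 8, 9], [6, 7]].
Step i=6: Q has 6 at row 2, column 2; remove 7 from row 2 of P and reverse-bump: 7 enters row 1 and ejects 4. So w(6) = 4. P is now [[3, 7, 8, 9], [6]].
Step i=5: Q has 5 at row 1, column 4; remove that cell from P, ejecting 9. So w(5) = 9. P is now [[3, 7, 8], [6]].
Step i=4: Q has 4 at row 1, column 3; remove that cell from P, ejecting 8. So w(4) = 8. P is now [[3, 7], [6]].
Step i=3: Q has 3 at row 2, column 1; remove 6 from row 2 of P and reverse-bump: 6 enters row 1 and ejects 3. So w(3) = 3. P is now [[6, 7]].
Step i=2: Q has 2 at row 1, column 2; remove that cell from P, ejecting 7. So w(2) = 7. P is now [[6]].
Step i=1: Q has 1 at row 1, column 1; remove that cell from P, ejecting 6. So w(1) = 6. P is now [].

So w = 6 7 3 8 9 4 2 5 1.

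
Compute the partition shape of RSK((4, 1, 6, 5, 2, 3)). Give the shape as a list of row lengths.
[3, 2, 1]

Row-insert each entry into an empty tableau.

After inserting 4: P = [[4]].
After inserting 1: P = [[1], [4]].
After inserting 6: P = [[1, 6], [4]].
After inserting 5: P = [[1, 5], [4, 6]].
After inserting 2: P = [[1, 2], [4, 5], [6]].
After inserting 3: P = [[1, 2, 3], [4, 5], [6]].

The final insertion tableau P = [[1, 2, 3], [4, 5], [6]] has shape [3, 2, 1].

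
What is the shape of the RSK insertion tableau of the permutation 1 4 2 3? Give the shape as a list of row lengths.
Row-insert each entry into an empty tableau.

After inserting 1: P = [[1]].
After inserting 4: P = [[1, 4]].
After inserting 2: P = [[1, 2], [4]].
After inserting 3: P = [[1, 2, 3], [4]].

The final insertion tableau P = [[1, 2, 3], [4]] has shape [3, 1].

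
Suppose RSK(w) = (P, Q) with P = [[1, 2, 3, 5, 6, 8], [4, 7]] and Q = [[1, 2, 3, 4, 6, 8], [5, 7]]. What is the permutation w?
1 2 4 5 3 7 6 8

Reverse RSK: for i = n, n-1, ..., 1, locate i in Q, remove the corresponding corner cell from P, and reverse-bump its entry up through P; the value ejected from row 1 is w(i).

So w = 1 2 4 5 3 7 6 8.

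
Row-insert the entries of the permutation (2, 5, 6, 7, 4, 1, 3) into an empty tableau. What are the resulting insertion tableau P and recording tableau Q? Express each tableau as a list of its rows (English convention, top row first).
Insert each entry of the permutation into P by Schensted row insertion, recording in Q the position of each new cell.

Insert 2: appended to row 1. P = [[2]].
Insert 5: appended to row 1. P = [[2, 5]].
Insert 6: appended to row 1. P = [[2, 5, 6]].
Insert 7: appended to row 1. P = [[2, 5, 6, 7]].
Insert 4: 4 bumps 5 from row 1; 5 starts row 2. P = [[2, 4, 6, 7], [5]].
Insert 1: 1 bumps 2 from row 1; 2 bumps 5 from row 2; 5 starts row 3. P = [[1, 4, 6, 7], [2], [5]].
Insert 3: 3 bumps 4 from row 1; 4 appends to row 2. P = [[1, 3, 6, 7], [2, 4], [5]].

So P = [[1, 3, 6, 7], [2, 4], [5]], Q = [[1, 2, 3, 4], [5, 7], [6]].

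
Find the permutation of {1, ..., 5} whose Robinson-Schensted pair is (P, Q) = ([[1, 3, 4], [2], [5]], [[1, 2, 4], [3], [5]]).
2 5 3 4 1

Reverse RSK: for i = n, n-1, ..., 1, locate i in Q, remove the corresponding corner cell from P, and reverse-bump its entry up through P; the value ejected from row 1 is w(i).

So w = 2 5 3 4 1.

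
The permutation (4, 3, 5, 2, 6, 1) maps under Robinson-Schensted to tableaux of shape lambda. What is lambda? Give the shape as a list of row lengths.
Row-insert each entry into an empty tableau.

After inserting 4: P = [[4]].
After inserting 3: P = [[3], [4]].
After inserting 5: P = [[3, 5], [4]].
After inserting 2: P = [[2, 5], [3], [4]].
After inserting 6: P = [[2, 5, 6], [3], [4]].
After inserting 1: P = [[1, 5, 6], [2], [3], [4]].

The final insertion tableau P = [[1, 5, 6], [2], [3], [4]] has shape [3, 1, 1, 1].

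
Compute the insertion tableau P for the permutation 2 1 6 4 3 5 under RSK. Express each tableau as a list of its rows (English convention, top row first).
After inserting 2: P = [[2]].
After inserting 1: P = [[1], [2]].
After inserting 6: P = [[1, 6], [2]].
After inserting 4: P = [[1, 4], [2, 6]].
After inserting 3: P = [[1, 3], [2, 4], [6]].
After inserting 5: P = [[1, 3, 5], [2, 4], [6]].

So P = [[1, 3, 5], [2, 4], [6]].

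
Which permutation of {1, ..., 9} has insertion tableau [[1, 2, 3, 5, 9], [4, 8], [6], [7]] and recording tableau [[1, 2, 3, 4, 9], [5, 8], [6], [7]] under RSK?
Reverse the RSK construction: for i from n down to 1, find the cell of Q containing i, remove the entry at that cell from P, and reverse-bump it up through P; the value ejected from row 1 is w(i).

Step i=9: Q has 9 at row 1, column 5; remove that cell from P, ejecting 9. So w(9) = 9. P is now [[1, 2, 3, 5], [4, 8], [6], [7]].
Step i=8: Q has 8 at row 2, column 2; remove 8 from row 2 of P and reverse-bump: 8 enters row 1 and ejects 5. So w(8) = 5. P is now [[1, 2, 3, 8], [4], [6], [7]].
Step i=7: Q has 7 at row 4, column 1; remove 7 from row 4 of P and reverse-bump: 7 enters row 3 and ejects 6; 6 enters row 2 and ejects 4; 4 enters row 1 and ejects 3. So w(7) = 3. P is now [[1, 2, 4, 8], [6], [7]].
Step i=6: Q has 6 at row 3, column 1; remove 7 from row 3 of P and reverse-bump: 7 enters row 2 and ejects 6; 6 enters row 1 and ejects 4. So w(6) = 4. P is now [[1, 2, 6, 8], [7]].
Step i=5: Q has 5 at row 2, column 1; remove 7 from row 2 of P and reverse-bump: 7 enters row 1 and ejects 6. So w(5) = 6. P is now [[1, 2, 7, 8]].
Step i=4: Q has 4 at row 1, column 4; remove that cell from P, ejecting 8. So w(4) = 8. P is now [[1, 2, 7]].
Step i=3: Q has 3 at row 1, column 3; remove that cell from P, ejecting 7. So w(3) = 7. P is now [[1, 2]].
Step i=2: Q has 2 at row 1, column 2; remove that cell from P, ejecting 2. So w(2) = 2. P is now [[1]].
Step i=1: Q has 1 at row 1, column 1; remove that cell from P, ejecting 1. So w(1) = 1. P is now [].

So w = 1 2 7 8 6 4 3 5 9.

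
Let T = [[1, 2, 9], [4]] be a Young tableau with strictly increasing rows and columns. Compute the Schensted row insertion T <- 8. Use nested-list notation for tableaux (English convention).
[[1, 2, 8], [4, 9]]

In row 1, 8 replaces 9 (the leftmost entry greater than 8); 9 is bumped to row 2. 9 is appended to row 2. The new tableau is [[1, 2, 8], [4, 9]].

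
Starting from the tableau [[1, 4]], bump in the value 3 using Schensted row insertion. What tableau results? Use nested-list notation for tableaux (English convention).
In row 1, 3 replaces 4 (the leftmost entry greater than 3); 4 is bumped to row 2. 4 starts a new row 2. The new tableau is [[1, 3], [4]].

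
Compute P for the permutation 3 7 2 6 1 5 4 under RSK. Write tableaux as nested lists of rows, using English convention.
Insert 3: appended to row 1. P = [[3]].
Insert 7: appended to row 1. P = [[3, 7]].
Insert 2: 2 bumps 3 from row 1; 3 starts row 2. P = [[2, 7], [3]].
Insert 6: 6 bumps 7 from row 1; 7 appends to row 2. P = [[2, 6], [3, 7]].
Insert 1: 1 bumps 2 from row 1; 2 bumps 3 from row 2; 3 starts row 3. P = [[1, 6], [2, 7], [3]].
Insert 5: 5 bumps 6 from row 1; 6 bumps 7 from row 2; 7 appends to row 3. P = [[1, 5], [2, 6], [3, 7]].
Insert 4: 4 bumps 5 from row 1; 5 bumps 6 from row 2; 6 bumps 7 from row 3; 7 starts row 4. P = [[1, 4], [2, 5], [3, 6], [7]].

So P = [[1, 4], [2, 5], [3, 6], [7]].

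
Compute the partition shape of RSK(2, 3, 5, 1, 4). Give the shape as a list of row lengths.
Row-insert each entry into an empty tableau.

After inserting 2: P = [[2]].
After inserting 3: P = [[2, 3]].
After inserting 5: P = [[2, 3, 5]].
After inserting 1: P = [[1, 3, 5], [2]].
After inserting 4: P = [[1, 3, 4], [2, 5]].

The final insertion tableau P = [[1, 3, 4], [2, 5]] has shape [3, 2].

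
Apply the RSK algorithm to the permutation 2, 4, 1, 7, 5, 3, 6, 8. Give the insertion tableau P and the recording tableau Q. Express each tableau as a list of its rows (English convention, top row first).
Insert each entry of the permutation into P by Schensted row insertion, recording in Q the position of each new cell.

Insert 2: appended to row 1. P = [[2]].
Insert 4: appended to row 1. P = [[2, 4]].
Insert 1: 1 bumps 2 from row 1; 2 starts row 2. P = [[1, 4], [2]].
Insert 7: appended to row 1. P = [[1, 4, 7], [2]].
Insert 5: 5 bumps 7 from row 1; 7 appends to row 2. P = [[1, 4, 5], [2, 7]].
Insert 3: 3 bumps 4 from row 1; 4 bumps 7 from row 2; 7 starts row 3. P = [[1, 3, 5], [2, 4], [7]].
Insert 6: appended to row 1. P = [[1, 3, 5, 6], [2, 4], [7]].
Insert 8: appended to row 1. P = [[1, 3, 5, 6, 8], [2, 4], [7]].

So P = [[1, 3, 5, 6, 8], [2, 4], [7]], Q = [[1, 2, 4, 7, 8], [3, 5], [6]].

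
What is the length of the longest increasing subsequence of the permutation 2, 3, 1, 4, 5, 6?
5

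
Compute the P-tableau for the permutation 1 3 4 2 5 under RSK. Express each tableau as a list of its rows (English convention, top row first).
P = [[1, 2, 4, 5], [3]]

Insert 1: appended to row 1. P = [[1]].
Insert 3: appended to row 1. P = [[1, 3]].
Insert 4: appended to row 1. P = [[1, 3, 4]].
Insert 2: 2 bumps 3 from row 1; 3 starts row 2. P = [[1, 2, 4], [3]].
Insert 5: appended to row 1. P = [[1, 2, 4, 5], [3]].

So P = [[1, 2, 4, 5], [3]].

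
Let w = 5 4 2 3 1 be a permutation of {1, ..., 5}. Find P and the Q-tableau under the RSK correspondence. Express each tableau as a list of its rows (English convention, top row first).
P = [[1, 3], [2], [4], [5]], Q = [[1, 4], [2], [3], [5]]

Insert each entry of the permutation into P by Schensted row insertion, recording in Q the position of each new cell.

Insert 5: appended to row 1. P = [[5]].
Insert 4: 4 bumps 5 from row 1; 5 starts row 2. P = [[4], [5]].
Insert 2: 2 bumps 4 from row 1; 4 bumps 5 from row 2; 5 starts row 3. P = [[2], [4], [5]].
Insert 3: appended to row 1. P = [[2, 3], [4], [5]].
Insert 1: 1 bumps 2 from row 1; 2 bumps 4 from row 2; 4 bumps 5 from row 3; 5 starts row 4. P = [[1, 3], [2], [4], [5]].

So P = [[1, 3], [2], [4], [5]], Q = [[1, 4], [2], [3], [5]].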